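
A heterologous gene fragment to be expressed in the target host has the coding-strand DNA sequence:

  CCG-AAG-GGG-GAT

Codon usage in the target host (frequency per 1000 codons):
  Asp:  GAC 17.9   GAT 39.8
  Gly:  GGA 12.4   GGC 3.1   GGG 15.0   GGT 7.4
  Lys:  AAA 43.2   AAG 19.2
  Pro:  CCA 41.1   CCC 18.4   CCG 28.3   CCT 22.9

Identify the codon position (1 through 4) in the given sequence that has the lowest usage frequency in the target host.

3

Codon 1 CCG (Pro): 28.3 per 1000.
Codon 2 AAG (Lys): 19.2 per 1000.
Codon 3 GGG (Gly): 15.0 per 1000.
Codon 4 GAT (Asp): 39.8 per 1000.
Lowest frequency is 15.0 at codon 3.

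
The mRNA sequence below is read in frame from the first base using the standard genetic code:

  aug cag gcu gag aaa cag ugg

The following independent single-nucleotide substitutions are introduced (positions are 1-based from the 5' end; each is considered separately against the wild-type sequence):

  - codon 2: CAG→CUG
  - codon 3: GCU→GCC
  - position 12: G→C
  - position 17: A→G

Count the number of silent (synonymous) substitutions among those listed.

1

Codon 2: CAG (Gln) → CUG (Leu) — missense.
Codon 3: GCU (Ala) → GCC (Ala) — synonymous.
Codon 4: GAG (Glu) → GAC (Asp) — missense.
Codon 6: CAG (Gln) → CGG (Arg) — missense.
Synonymous: 1 of 4.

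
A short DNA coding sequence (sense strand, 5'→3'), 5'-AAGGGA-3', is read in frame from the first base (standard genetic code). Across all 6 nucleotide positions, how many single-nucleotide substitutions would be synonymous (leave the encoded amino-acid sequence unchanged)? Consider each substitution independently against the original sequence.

4

Codon 1 (AAG, Lys): 1 synonymous substitution.
Codon 2 (GGA, Gly): 3 synonymous substitutions.
Total: 1 + 3 = 4.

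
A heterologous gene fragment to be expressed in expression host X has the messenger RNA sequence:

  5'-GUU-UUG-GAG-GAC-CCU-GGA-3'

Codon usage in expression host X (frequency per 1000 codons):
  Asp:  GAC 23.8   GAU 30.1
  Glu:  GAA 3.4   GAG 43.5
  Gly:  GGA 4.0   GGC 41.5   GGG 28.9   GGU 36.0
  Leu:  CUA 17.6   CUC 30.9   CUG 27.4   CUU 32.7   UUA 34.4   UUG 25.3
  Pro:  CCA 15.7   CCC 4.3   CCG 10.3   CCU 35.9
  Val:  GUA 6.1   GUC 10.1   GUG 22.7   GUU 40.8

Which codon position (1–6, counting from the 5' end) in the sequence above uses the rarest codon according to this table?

Codon 1 GUU (Val): 40.8 per 1000.
Codon 2 UUG (Leu): 25.3 per 1000.
Codon 3 GAG (Glu): 43.5 per 1000.
Codon 4 GAC (Asp): 23.8 per 1000.
Codon 5 CCU (Pro): 35.9 per 1000.
Codon 6 GGA (Gly): 4.0 per 1000.
Lowest frequency is 4.0 at codon 6.

6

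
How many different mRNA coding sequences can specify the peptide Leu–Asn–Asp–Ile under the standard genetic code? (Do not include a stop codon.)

Leu: 6 codons.
Asn: 2 codons.
Asp: 2 codons.
Ile: 3 codons.
6 × 2 × 2 × 3 = 72.

72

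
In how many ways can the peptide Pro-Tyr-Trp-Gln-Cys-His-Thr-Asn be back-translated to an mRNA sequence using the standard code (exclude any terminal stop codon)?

512

Pro: 4 codons.
Tyr: 2 codons.
Trp: 1 codon.
Gln: 2 codons.
Cys: 2 codons.
His: 2 codons.
Thr: 4 codons.
Asn: 2 codons.
4 × 2 × 1 × 2 × 2 × 2 × 4 × 2 = 512.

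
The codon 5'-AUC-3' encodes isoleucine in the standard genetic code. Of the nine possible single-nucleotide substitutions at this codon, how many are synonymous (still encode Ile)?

2

Position 1: none → 0 synonymous.
Position 2: none → 0 synonymous.
Position 3: AUU, AUA → 2 synonymous.
Total: 0 + 0 + 2 = 2.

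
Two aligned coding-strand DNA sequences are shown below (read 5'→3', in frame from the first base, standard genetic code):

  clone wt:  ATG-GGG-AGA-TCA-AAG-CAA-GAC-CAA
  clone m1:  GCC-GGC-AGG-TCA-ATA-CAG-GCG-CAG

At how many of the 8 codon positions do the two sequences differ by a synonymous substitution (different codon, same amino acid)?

Codon 1: ATG Met / GCC Ala — nonsynonymous.
Codon 2: GGG Gly / GGC Gly — synonymous.
Codon 3: AGA Arg / AGG Arg — synonymous.
Codon 4: TCA Ser / TCA Ser — identical.
Codon 5: AAG Lys / ATA Ile — nonsynonymous.
Codon 6: CAA Gln / CAG Gln — synonymous.
Codon 7: GAC Asp / GCG Ala — nonsynonymous.
Codon 8: CAA Gln / CAG Gln — synonymous.
Synonymous differences: 4.

4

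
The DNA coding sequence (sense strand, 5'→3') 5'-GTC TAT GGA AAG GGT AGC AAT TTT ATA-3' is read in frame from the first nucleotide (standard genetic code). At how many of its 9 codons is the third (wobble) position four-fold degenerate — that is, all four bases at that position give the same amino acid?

3

Codon 1 GTC (Val): third position 4-fold.
Codon 2 TAT (Tyr): third position 2-fold.
Codon 3 GGA (Gly): third position 4-fold.
Codon 4 AAG (Lys): third position 2-fold.
Codon 5 GGT (Gly): third position 4-fold.
Codon 6 AGC (Ser): third position 2-fold.
Codon 7 AAT (Asn): third position 2-fold.
Codon 8 TTT (Phe): third position 2-fold.
Codon 9 ATA (Ile): third position 3-fold.
Four-fold degenerate third positions: 3.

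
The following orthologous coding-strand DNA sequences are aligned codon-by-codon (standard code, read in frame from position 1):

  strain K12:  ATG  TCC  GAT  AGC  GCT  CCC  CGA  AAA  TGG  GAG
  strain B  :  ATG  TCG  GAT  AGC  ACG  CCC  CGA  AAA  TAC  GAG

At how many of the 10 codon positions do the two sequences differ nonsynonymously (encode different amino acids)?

2

Codon 1: ATG Met / ATG Met — identical.
Codon 2: TCC Ser / TCG Ser — synonymous.
Codon 3: GAT Asp / GAT Asp — identical.
Codon 4: AGC Ser / AGC Ser — identical.
Codon 5: GCT Ala / ACG Thr — nonsynonymous.
Codon 6: CCC Pro / CCC Pro — identical.
Codon 7: CGA Arg / CGA Arg — identical.
Codon 8: AAA Lys / AAA Lys — identical.
Codon 9: TGG Trp / TAC Tyr — nonsynonymous.
Codon 10: GAG Glu / GAG Glu — identical.
Nonsynonymous differences: 2.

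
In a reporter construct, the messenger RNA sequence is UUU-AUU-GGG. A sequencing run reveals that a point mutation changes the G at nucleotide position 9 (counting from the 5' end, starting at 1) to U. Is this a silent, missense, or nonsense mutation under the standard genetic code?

Position 9 falls in codon 3: GGG → Gly.
After the substitution the codon is GGU → Gly.
Both encode Gly, so the change is synonymous.

silent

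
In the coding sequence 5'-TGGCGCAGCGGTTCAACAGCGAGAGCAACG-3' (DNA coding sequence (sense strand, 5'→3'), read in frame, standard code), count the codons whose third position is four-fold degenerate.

Codon 1 TGG (Trp): third position 1-fold.
Codon 2 CGC (Arg): third position 4-fold.
Codon 3 AGC (Ser): third position 2-fold.
Codon 4 GGT (Gly): third position 4-fold.
Codon 5 TCA (Ser): third position 4-fold.
Codon 6 ACA (Thr): third position 4-fold.
Codon 7 GCG (Ala): third position 4-fold.
Codon 8 AGA (Arg): third position 2-fold.
Codon 9 GCA (Ala): third position 4-fold.
Codon 10 ACG (Thr): third position 4-fold.
Four-fold degenerate third positions: 7.

7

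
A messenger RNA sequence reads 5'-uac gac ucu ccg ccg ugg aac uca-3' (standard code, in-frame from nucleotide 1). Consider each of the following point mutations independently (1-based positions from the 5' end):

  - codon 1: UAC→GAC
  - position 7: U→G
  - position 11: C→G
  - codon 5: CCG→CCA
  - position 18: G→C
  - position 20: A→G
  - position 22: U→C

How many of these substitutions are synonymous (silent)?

1

Codon 1: UAC (Tyr) → GAC (Asp) — missense.
Codon 3: UCU (Ser) → GCU (Ala) — missense.
Codon 4: CCG (Pro) → CGG (Arg) — missense.
Codon 5: CCG (Pro) → CCA (Pro) — synonymous.
Codon 6: UGG (Trp) → UGC (Cys) — missense.
Codon 7: AAC (Asn) → AGC (Ser) — missense.
Codon 8: UCA (Ser) → CCA (Pro) — missense.
Synonymous: 1 of 7.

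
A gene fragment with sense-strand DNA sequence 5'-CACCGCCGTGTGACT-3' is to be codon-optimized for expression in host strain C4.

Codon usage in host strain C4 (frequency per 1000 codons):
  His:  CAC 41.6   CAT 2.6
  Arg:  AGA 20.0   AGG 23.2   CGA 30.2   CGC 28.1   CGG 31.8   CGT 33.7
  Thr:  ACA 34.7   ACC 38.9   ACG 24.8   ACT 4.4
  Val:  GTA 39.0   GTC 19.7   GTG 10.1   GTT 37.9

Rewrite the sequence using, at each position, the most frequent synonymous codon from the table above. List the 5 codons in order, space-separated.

CAC CGT CGT GTA ACC

Codon 1 (His): best is CAC at 41.6.
Codon 2 (Arg): best is CGT at 33.7.
Codon 3 (Arg): best is CGT at 33.7.
Codon 4 (Val): best is GTA at 39.0.
Codon 5 (Thr): best is ACC at 38.9.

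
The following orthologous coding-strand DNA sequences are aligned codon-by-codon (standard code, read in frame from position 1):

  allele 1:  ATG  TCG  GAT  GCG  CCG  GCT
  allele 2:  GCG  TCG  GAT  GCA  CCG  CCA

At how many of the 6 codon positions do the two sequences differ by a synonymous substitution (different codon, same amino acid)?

1

Codon 1: ATG Met / GCG Ala — nonsynonymous.
Codon 2: TCG Ser / TCG Ser — identical.
Codon 3: GAT Asp / GAT Asp — identical.
Codon 4: GCG Ala / GCA Ala — synonymous.
Codon 5: CCG Pro / CCG Pro — identical.
Codon 6: GCT Ala / CCA Pro — nonsynonymous.
Synonymous differences: 1.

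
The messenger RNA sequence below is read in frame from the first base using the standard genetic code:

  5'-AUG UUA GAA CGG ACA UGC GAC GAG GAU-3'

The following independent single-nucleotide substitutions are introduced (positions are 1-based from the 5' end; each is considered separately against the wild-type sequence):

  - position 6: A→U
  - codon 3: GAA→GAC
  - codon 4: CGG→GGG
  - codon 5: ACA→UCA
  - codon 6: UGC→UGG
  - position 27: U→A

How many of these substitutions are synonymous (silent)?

0

Codon 2: UUA (Leu) → UUU (Phe) — missense.
Codon 3: GAA (Glu) → GAC (Asp) — missense.
Codon 4: CGG (Arg) → GGG (Gly) — missense.
Codon 5: ACA (Thr) → UCA (Ser) — missense.
Codon 6: UGC (Cys) → UGG (Trp) — missense.
Codon 9: GAU (Asp) → GAA (Glu) — missense.
Synonymous: 0 of 6.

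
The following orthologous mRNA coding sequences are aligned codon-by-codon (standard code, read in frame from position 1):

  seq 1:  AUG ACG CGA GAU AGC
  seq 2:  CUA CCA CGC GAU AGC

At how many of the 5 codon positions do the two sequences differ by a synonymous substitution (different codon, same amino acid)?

Codon 1: AUG Met / CUA Leu — nonsynonymous.
Codon 2: ACG Thr / CCA Pro — nonsynonymous.
Codon 3: CGA Arg / CGC Arg — synonymous.
Codon 4: GAU Asp / GAU Asp — identical.
Codon 5: AGC Ser / AGC Ser — identical.
Synonymous differences: 1.

1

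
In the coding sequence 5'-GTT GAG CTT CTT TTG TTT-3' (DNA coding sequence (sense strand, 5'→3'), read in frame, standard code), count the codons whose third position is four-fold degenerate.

3

Codon 1 GTT (Val): third position 4-fold.
Codon 2 GAG (Glu): third position 2-fold.
Codon 3 CTT (Leu): third position 4-fold.
Codon 4 CTT (Leu): third position 4-fold.
Codon 5 TTG (Leu): third position 2-fold.
Codon 6 TTT (Phe): third position 2-fold.
Four-fold degenerate third positions: 3.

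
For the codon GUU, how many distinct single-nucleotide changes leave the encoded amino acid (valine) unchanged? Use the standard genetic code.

Position 1: none → 0 synonymous.
Position 2: none → 0 synonymous.
Position 3: GUC, GUA, GUG → 3 synonymous.
Total: 0 + 0 + 3 = 3.

3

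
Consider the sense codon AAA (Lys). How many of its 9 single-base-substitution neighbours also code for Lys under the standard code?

1

Position 1: none → 0 synonymous.
Position 2: none → 0 synonymous.
Position 3: AAG → 1 synonymous.
Total: 0 + 0 + 1 = 1.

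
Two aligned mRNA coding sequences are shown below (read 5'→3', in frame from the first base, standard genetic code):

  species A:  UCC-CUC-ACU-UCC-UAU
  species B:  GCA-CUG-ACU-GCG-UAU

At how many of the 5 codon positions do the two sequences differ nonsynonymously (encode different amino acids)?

2

Codon 1: UCC Ser / GCA Ala — nonsynonymous.
Codon 2: CUC Leu / CUG Leu — synonymous.
Codon 3: ACU Thr / ACU Thr — identical.
Codon 4: UCC Ser / GCG Ala — nonsynonymous.
Codon 5: UAU Tyr / UAU Tyr — identical.
Nonsynonymous differences: 2.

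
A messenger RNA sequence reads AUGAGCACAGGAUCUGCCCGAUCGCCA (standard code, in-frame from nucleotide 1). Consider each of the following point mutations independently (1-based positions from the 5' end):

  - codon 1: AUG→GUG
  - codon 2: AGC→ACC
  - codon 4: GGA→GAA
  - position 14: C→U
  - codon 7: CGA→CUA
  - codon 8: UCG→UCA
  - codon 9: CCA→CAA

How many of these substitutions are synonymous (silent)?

Codon 1: AUG (Met) → GUG (Val) — missense.
Codon 2: AGC (Ser) → ACC (Thr) — missense.
Codon 4: GGA (Gly) → GAA (Glu) — missense.
Codon 5: UCU (Ser) → UUU (Phe) — missense.
Codon 7: CGA (Arg) → CUA (Leu) — missense.
Codon 8: UCG (Ser) → UCA (Ser) — synonymous.
Codon 9: CCA (Pro) → CAA (Gln) — missense.
Synonymous: 1 of 7.

1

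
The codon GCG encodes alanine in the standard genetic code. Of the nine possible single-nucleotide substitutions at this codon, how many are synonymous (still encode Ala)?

Position 1: none → 0 synonymous.
Position 2: none → 0 synonymous.
Position 3: GCT, GCC, GCA → 3 synonymous.
Total: 0 + 0 + 3 = 3.

3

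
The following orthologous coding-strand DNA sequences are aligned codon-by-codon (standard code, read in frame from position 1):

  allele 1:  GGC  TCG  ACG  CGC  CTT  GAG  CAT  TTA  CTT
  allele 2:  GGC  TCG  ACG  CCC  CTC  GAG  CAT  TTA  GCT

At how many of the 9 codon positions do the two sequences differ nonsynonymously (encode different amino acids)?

Codon 1: GGC Gly / GGC Gly — identical.
Codon 2: TCG Ser / TCG Ser — identical.
Codon 3: ACG Thr / ACG Thr — identical.
Codon 4: CGC Arg / CCC Pro — nonsynonymous.
Codon 5: CTT Leu / CTC Leu — synonymous.
Codon 6: GAG Glu / GAG Glu — identical.
Codon 7: CAT His / CAT His — identical.
Codon 8: TTA Leu / TTA Leu — identical.
Codon 9: CTT Leu / GCT Ala — nonsynonymous.
Nonsynonymous differences: 2.

2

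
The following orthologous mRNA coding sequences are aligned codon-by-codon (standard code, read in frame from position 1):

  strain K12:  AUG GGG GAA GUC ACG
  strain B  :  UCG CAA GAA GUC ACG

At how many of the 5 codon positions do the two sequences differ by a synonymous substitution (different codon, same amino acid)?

0

Codon 1: AUG Met / UCG Ser — nonsynonymous.
Codon 2: GGG Gly / CAA Gln — nonsynonymous.
Codon 3: GAA Glu / GAA Glu — identical.
Codon 4: GUC Val / GUC Val — identical.
Codon 5: ACG Thr / ACG Thr — identical.
Synonymous differences: 0.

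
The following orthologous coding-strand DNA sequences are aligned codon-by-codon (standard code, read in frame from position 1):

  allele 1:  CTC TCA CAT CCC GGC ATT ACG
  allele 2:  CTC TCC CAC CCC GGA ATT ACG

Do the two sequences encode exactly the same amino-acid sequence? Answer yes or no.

yes

Codon 1: CTC Leu / CTC Leu — identical.
Codon 2: TCA Ser / TCC Ser — synonymous.
Codon 3: CAT His / CAC His — synonymous.
Codon 4: CCC Pro / CCC Pro — identical.
Codon 5: GGC Gly / GGA Gly — synonymous.
Codon 6: ATT Ile / ATT Ile — identical.
Codon 7: ACG Thr / ACG Thr — identical.
Nonsynonymous differences: 0 → same protein.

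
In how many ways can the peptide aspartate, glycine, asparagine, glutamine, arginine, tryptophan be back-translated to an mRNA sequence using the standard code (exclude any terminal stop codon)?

Asp: 2 codons.
Gly: 4 codons.
Asn: 2 codons.
Gln: 2 codons.
Arg: 6 codons.
Trp: 1 codon.
2 × 4 × 2 × 2 × 6 × 1 = 192.

192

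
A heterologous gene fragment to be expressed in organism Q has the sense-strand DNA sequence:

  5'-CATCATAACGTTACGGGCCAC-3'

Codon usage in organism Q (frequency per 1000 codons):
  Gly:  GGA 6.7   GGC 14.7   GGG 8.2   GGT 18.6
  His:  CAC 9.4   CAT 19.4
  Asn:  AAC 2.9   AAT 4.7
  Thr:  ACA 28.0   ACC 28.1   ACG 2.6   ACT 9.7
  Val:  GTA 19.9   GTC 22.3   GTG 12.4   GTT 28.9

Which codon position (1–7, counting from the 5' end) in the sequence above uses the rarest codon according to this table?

Codon 1 CAT (His): 19.4 per 1000.
Codon 2 CAT (His): 19.4 per 1000.
Codon 3 AAC (Asn): 2.9 per 1000.
Codon 4 GTT (Val): 28.9 per 1000.
Codon 5 ACG (Thr): 2.6 per 1000.
Codon 6 GGC (Gly): 14.7 per 1000.
Codon 7 CAC (His): 9.4 per 1000.
Lowest frequency is 2.6 at codon 5.

5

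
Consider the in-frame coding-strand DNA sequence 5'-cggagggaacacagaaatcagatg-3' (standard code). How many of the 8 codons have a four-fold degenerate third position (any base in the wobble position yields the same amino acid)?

1

Codon 1 CGG (Arg): third position 4-fold.
Codon 2 AGG (Arg): third position 2-fold.
Codon 3 GAA (Glu): third position 2-fold.
Codon 4 CAC (His): third position 2-fold.
Codon 5 AGA (Arg): third position 2-fold.
Codon 6 AAT (Asn): third position 2-fold.
Codon 7 CAG (Gln): third position 2-fold.
Codon 8 ATG (Met): third position 1-fold.
Four-fold degenerate third positions: 1.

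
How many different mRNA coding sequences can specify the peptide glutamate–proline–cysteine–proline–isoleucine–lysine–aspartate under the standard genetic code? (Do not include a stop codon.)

Glu: 2 codons.
Pro: 4 codons.
Cys: 2 codons.
Pro: 4 codons.
Ile: 3 codons.
Lys: 2 codons.
Asp: 2 codons.
2 × 4 × 2 × 4 × 3 × 2 × 2 = 768.

768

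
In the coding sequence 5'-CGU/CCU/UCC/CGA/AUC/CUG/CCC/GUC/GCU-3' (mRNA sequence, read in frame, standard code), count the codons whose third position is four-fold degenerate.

8

Codon 1 CGU (Arg): third position 4-fold.
Codon 2 CCU (Pro): third position 4-fold.
Codon 3 UCC (Ser): third position 4-fold.
Codon 4 CGA (Arg): third position 4-fold.
Codon 5 AUC (Ile): third position 3-fold.
Codon 6 CUG (Leu): third position 4-fold.
Codon 7 CCC (Pro): third position 4-fold.
Codon 8 GUC (Val): third position 4-fold.
Codon 9 GCU (Ala): third position 4-fold.
Four-fold degenerate third positions: 8.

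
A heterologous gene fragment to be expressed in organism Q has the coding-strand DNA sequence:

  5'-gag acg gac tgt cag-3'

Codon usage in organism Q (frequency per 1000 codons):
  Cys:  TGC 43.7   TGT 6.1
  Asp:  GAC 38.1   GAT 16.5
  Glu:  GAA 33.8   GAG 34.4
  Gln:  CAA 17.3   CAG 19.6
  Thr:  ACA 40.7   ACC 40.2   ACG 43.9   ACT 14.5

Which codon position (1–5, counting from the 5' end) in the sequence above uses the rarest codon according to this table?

Codon 1 GAG (Glu): 34.4 per 1000.
Codon 2 ACG (Thr): 43.9 per 1000.
Codon 3 GAC (Asp): 38.1 per 1000.
Codon 4 TGT (Cys): 6.1 per 1000.
Codon 5 CAG (Gln): 19.6 per 1000.
Lowest frequency is 6.1 at codon 4.

4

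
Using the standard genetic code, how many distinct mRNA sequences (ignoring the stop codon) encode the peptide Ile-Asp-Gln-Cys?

Ile: 3 codons.
Asp: 2 codons.
Gln: 2 codons.
Cys: 2 codons.
3 × 2 × 2 × 2 = 24.

24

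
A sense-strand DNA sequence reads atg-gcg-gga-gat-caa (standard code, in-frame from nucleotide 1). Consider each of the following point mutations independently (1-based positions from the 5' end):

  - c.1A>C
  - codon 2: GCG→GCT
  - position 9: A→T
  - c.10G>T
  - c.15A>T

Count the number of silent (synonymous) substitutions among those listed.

2

Codon 1: ATG (Met) → CTG (Leu) — missense.
Codon 2: GCG (Ala) → GCT (Ala) — synonymous.
Codon 3: GGA (Gly) → GGT (Gly) — synonymous.
Codon 4: GAT (Asp) → TAT (Tyr) — missense.
Codon 5: CAA (Gln) → CAT (His) — missense.
Synonymous: 2 of 5.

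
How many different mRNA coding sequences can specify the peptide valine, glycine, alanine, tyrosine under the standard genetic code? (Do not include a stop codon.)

128

Val: 4 codons.
Gly: 4 codons.
Ala: 4 codons.
Tyr: 2 codons.
4 × 4 × 4 × 2 = 128.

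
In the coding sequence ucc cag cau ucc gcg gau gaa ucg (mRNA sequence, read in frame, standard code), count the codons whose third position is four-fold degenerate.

4

Codon 1 UCC (Ser): third position 4-fold.
Codon 2 CAG (Gln): third position 2-fold.
Codon 3 CAU (His): third position 2-fold.
Codon 4 UCC (Ser): third position 4-fold.
Codon 5 GCG (Ala): third position 4-fold.
Codon 6 GAU (Asp): third position 2-fold.
Codon 7 GAA (Glu): third position 2-fold.
Codon 8 UCG (Ser): third position 4-fold.
Four-fold degenerate third positions: 4.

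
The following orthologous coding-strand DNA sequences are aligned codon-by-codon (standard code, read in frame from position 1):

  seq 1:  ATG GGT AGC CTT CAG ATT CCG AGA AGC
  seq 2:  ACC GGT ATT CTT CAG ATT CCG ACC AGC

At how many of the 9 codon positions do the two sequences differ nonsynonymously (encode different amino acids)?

3

Codon 1: ATG Met / ACC Thr — nonsynonymous.
Codon 2: GGT Gly / GGT Gly — identical.
Codon 3: AGC Ser / ATT Ile — nonsynonymous.
Codon 4: CTT Leu / CTT Leu — identical.
Codon 5: CAG Gln / CAG Gln — identical.
Codon 6: ATT Ile / ATT Ile — identical.
Codon 7: CCG Pro / CCG Pro — identical.
Codon 8: AGA Arg / ACC Thr — nonsynonymous.
Codon 9: AGC Ser / AGC Ser — identical.
Nonsynonymous differences: 3.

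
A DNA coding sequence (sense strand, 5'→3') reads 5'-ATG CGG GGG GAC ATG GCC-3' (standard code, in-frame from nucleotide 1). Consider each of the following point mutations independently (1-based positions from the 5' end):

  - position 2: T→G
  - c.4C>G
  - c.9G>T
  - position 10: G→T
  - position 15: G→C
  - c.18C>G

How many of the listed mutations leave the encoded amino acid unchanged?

Codon 1: ATG (Met) → AGG (Arg) — missense.
Codon 2: CGG (Arg) → GGG (Gly) — missense.
Codon 3: GGG (Gly) → GGT (Gly) — synonymous.
Codon 4: GAC (Asp) → TAC (Tyr) — missense.
Codon 5: ATG (Met) → ATC (Ile) — missense.
Codon 6: GCC (Ala) → GCG (Ala) — synonymous.
Synonymous: 2 of 6.

2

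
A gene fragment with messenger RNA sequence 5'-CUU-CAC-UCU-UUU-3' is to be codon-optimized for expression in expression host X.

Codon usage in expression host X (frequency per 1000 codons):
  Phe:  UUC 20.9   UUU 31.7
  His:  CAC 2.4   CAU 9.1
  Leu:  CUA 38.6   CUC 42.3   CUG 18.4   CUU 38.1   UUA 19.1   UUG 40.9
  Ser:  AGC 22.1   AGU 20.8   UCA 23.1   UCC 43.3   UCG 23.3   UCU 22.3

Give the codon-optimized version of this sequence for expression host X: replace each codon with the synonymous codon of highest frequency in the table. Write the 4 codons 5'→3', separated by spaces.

Codon 1 (Leu): best is CUC at 42.3.
Codon 2 (His): best is CAU at 9.1.
Codon 3 (Ser): best is UCC at 43.3.
Codon 4 (Phe): best is UUU at 31.7.

CUC CAU UCC UUU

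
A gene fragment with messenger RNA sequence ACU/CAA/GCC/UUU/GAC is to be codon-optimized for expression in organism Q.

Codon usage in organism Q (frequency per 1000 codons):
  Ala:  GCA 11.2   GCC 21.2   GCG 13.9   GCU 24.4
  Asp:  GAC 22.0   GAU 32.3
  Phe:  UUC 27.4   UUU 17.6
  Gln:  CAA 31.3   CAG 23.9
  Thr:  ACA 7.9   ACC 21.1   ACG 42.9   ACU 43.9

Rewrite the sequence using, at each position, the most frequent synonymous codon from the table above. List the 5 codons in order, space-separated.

Codon 1 (Thr): best is ACU at 43.9.
Codon 2 (Gln): best is CAA at 31.3.
Codon 3 (Ala): best is GCU at 24.4.
Codon 4 (Phe): best is UUC at 27.4.
Codon 5 (Asp): best is GAU at 32.3.

ACU CAA GCU UUC GAU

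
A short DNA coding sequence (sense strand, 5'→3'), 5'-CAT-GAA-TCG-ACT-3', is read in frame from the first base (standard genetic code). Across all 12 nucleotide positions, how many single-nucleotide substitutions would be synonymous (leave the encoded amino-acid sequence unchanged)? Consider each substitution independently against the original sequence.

Codon 1 (CAT, His): 1 synonymous substitution.
Codon 2 (GAA, Glu): 1 synonymous substitution.
Codon 3 (TCG, Ser): 3 synonymous substitutions.
Codon 4 (ACT, Thr): 3 synonymous substitutions.
Total: 1 + 1 + 3 + 3 = 8.

8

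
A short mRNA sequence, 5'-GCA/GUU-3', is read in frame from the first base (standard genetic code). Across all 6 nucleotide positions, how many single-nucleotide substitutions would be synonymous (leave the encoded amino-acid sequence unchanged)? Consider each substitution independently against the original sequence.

6

Codon 1 (GCA, Ala): 3 synonymous substitutions.
Codon 2 (GUU, Val): 3 synonymous substitutions.
Total: 3 + 3 = 6.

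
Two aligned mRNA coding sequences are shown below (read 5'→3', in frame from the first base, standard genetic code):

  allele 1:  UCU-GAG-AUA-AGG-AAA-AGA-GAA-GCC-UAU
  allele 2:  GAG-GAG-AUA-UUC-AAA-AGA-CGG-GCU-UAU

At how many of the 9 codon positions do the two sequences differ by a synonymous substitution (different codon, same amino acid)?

Codon 1: UCU Ser / GAG Glu — nonsynonymous.
Codon 2: GAG Glu / GAG Glu — identical.
Codon 3: AUA Ile / AUA Ile — identical.
Codon 4: AGG Arg / UUC Phe — nonsynonymous.
Codon 5: AAA Lys / AAA Lys — identical.
Codon 6: AGA Arg / AGA Arg — identical.
Codon 7: GAA Glu / CGG Arg — nonsynonymous.
Codon 8: GCC Ala / GCU Ala — synonymous.
Codon 9: UAU Tyr / UAU Tyr — identical.
Synonymous differences: 1.

1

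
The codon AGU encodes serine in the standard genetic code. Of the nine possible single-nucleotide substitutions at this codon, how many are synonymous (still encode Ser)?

Position 1: none → 0 synonymous.
Position 2: none → 0 synonymous.
Position 3: AGC → 1 synonymous.
Total: 0 + 0 + 1 = 1.

1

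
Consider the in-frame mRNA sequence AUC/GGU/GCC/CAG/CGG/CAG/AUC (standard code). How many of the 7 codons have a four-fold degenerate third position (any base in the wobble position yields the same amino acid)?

Codon 1 AUC (Ile): third position 3-fold.
Codon 2 GGU (Gly): third position 4-fold.
Codon 3 GCC (Ala): third position 4-fold.
Codon 4 CAG (Gln): third position 2-fold.
Codon 5 CGG (Arg): third position 4-fold.
Codon 6 CAG (Gln): third position 2-fold.
Codon 7 AUC (Ile): third position 3-fold.
Four-fold degenerate third positions: 3.

3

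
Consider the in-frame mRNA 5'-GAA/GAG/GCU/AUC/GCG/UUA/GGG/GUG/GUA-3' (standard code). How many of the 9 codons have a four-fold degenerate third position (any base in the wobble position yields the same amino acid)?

Codon 1 GAA (Glu): third position 2-fold.
Codon 2 GAG (Glu): third position 2-fold.
Codon 3 GCU (Ala): third position 4-fold.
Codon 4 AUC (Ile): third position 3-fold.
Codon 5 GCG (Ala): third position 4-fold.
Codon 6 UUA (Leu): third position 2-fold.
Codon 7 GGG (Gly): third position 4-fold.
Codon 8 GUG (Val): third position 4-fold.
Codon 9 GUA (Val): third position 4-fold.
Four-fold degenerate third positions: 5.

5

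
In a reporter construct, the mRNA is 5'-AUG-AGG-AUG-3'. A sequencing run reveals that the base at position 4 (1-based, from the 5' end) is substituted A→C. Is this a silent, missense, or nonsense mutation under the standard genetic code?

silent

Position 4 falls in codon 2: AGG → Arg.
After the substitution the codon is CGG → Arg.
Both encode Arg, so the change is synonymous.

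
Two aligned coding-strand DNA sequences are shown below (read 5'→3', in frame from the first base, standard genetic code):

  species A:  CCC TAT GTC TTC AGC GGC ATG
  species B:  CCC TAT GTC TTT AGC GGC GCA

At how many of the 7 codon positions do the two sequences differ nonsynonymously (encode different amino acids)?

Codon 1: CCC Pro / CCC Pro — identical.
Codon 2: TAT Tyr / TAT Tyr — identical.
Codon 3: GTC Val / GTC Val — identical.
Codon 4: TTC Phe / TTT Phe — synonymous.
Codon 5: AGC Ser / AGC Ser — identical.
Codon 6: GGC Gly / GGC Gly — identical.
Codon 7: ATG Met / GCA Ala — nonsynonymous.
Nonsynonymous differences: 1.

1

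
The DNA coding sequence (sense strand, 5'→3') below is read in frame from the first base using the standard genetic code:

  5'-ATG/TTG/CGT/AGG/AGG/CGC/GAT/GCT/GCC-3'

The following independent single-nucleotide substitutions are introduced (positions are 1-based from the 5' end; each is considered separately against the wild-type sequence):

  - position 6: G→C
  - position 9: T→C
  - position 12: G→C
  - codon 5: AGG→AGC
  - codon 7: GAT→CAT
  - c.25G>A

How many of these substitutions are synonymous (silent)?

Codon 2: TTG (Leu) → TTC (Phe) — missense.
Codon 3: CGT (Arg) → CGC (Arg) — synonymous.
Codon 4: AGG (Arg) → AGC (Ser) — missense.
Codon 5: AGG (Arg) → AGC (Ser) — missense.
Codon 7: GAT (Asp) → CAT (His) — missense.
Codon 9: GCC (Ala) → ACC (Thr) — missense.
Synonymous: 1 of 6.

1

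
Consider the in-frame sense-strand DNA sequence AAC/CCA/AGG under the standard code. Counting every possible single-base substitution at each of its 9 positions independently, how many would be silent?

Codon 1 (AAC, Asn): 1 synonymous substitution.
Codon 2 (CCA, Pro): 3 synonymous substitutions.
Codon 3 (AGG, Arg): 2 synonymous substitutions.
Total: 1 + 3 + 2 = 6.

6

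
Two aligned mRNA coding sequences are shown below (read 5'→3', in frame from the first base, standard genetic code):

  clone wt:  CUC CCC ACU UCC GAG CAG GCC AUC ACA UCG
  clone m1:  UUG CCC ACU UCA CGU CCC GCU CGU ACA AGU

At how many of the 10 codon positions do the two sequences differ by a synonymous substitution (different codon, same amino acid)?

Codon 1: CUC Leu / UUG Leu — synonymous.
Codon 2: CCC Pro / CCC Pro — identical.
Codon 3: ACU Thr / ACU Thr — identical.
Codon 4: UCC Ser / UCA Ser — synonymous.
Codon 5: GAG Glu / CGU Arg — nonsynonymous.
Codon 6: CAG Gln / CCC Pro — nonsynonymous.
Codon 7: GCC Ala / GCU Ala — synonymous.
Codon 8: AUC Ile / CGU Arg — nonsynonymous.
Codon 9: ACA Thr / ACA Thr — identical.
Codon 10: UCG Ser / AGU Ser — synonymous.
Synonymous differences: 4.

4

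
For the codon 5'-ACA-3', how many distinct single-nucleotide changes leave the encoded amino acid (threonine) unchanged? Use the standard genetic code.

Position 1: none → 0 synonymous.
Position 2: none → 0 synonymous.
Position 3: ACT, ACC, ACG → 3 synonymous.
Total: 0 + 0 + 3 = 3.

3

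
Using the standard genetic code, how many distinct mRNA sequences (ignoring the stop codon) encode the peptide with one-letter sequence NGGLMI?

576

Asn: 2 codons.
Gly: 4 codons.
Gly: 4 codons.
Leu: 6 codons.
Met: 1 codon.
Ile: 3 codons.
2 × 4 × 4 × 6 × 1 × 3 = 576.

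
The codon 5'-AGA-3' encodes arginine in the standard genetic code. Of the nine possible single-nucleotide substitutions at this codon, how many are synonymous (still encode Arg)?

Position 1: CGA → 1 synonymous.
Position 2: none → 0 synonymous.
Position 3: AGG → 1 synonymous.
Total: 1 + 0 + 1 = 2.

2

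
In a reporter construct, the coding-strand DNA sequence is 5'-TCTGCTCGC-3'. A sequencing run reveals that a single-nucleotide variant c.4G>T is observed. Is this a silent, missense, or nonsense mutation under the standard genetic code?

missense

Position 4 falls in codon 2: GCT → Ala.
After the substitution the codon is TCT → Ser.
Ala ≠ Ser, so this is a missense mutation.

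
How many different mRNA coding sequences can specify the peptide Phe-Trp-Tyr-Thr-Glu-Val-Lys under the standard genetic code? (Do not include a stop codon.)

Phe: 2 codons.
Trp: 1 codon.
Tyr: 2 codons.
Thr: 4 codons.
Glu: 2 codons.
Val: 4 codons.
Lys: 2 codons.
2 × 1 × 2 × 4 × 2 × 4 × 2 = 256.

256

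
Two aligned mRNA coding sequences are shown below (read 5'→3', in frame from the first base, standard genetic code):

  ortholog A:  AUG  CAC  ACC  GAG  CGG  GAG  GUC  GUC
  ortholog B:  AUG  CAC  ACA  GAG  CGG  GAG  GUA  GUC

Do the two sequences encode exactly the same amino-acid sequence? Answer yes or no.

yes

Codon 1: AUG Met / AUG Met — identical.
Codon 2: CAC His / CAC His — identical.
Codon 3: ACC Thr / ACA Thr — synonymous.
Codon 4: GAG Glu / GAG Glu — identical.
Codon 5: CGG Arg / CGG Arg — identical.
Codon 6: GAG Glu / GAG Glu — identical.
Codon 7: GUC Val / GUA Val — synonymous.
Codon 8: GUC Val / GUC Val — identical.
Nonsynonymous differences: 0 → same protein.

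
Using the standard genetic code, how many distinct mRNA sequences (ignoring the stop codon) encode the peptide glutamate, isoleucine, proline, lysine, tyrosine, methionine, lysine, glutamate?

Glu: 2 codons.
Ile: 3 codons.
Pro: 4 codons.
Lys: 2 codons.
Tyr: 2 codons.
Met: 1 codon.
Lys: 2 codons.
Glu: 2 codons.
2 × 3 × 4 × 2 × 2 × 1 × 2 × 2 = 384.

384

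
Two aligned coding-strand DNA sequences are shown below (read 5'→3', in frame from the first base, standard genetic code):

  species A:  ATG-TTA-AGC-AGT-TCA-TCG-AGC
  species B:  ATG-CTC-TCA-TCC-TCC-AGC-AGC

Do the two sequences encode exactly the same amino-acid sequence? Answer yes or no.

yes

Codon 1: ATG Met / ATG Met — identical.
Codon 2: TTA Leu / CTC Leu — synonymous.
Codon 3: AGC Ser / TCA Ser — synonymous.
Codon 4: AGT Ser / TCC Ser — synonymous.
Codon 5: TCA Ser / TCC Ser — synonymous.
Codon 6: TCG Ser / AGC Ser — synonymous.
Codon 7: AGC Ser / AGC Ser — identical.
Nonsynonymous differences: 0 → same protein.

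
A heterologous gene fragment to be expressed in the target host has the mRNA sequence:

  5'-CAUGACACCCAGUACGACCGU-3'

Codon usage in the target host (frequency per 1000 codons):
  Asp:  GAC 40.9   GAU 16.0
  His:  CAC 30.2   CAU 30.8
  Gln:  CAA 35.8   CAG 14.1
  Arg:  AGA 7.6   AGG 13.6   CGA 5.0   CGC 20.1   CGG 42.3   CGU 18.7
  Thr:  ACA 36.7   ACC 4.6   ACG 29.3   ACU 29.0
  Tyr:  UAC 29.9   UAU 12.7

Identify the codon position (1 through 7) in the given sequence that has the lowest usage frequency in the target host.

Codon 1 CAU (His): 30.8 per 1000.
Codon 2 GAC (Asp): 40.9 per 1000.
Codon 3 ACC (Thr): 4.6 per 1000.
Codon 4 CAG (Gln): 14.1 per 1000.
Codon 5 UAC (Tyr): 29.9 per 1000.
Codon 6 GAC (Asp): 40.9 per 1000.
Codon 7 CGU (Arg): 18.7 per 1000.
Lowest frequency is 4.6 at codon 3.

3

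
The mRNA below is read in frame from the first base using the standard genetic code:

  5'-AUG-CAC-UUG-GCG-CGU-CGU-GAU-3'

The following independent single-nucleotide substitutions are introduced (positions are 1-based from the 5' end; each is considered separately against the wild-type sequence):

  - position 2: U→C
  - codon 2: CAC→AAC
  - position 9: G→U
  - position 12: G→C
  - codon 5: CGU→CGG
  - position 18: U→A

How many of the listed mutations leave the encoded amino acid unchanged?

3

Codon 1: AUG (Met) → ACG (Thr) — missense.
Codon 2: CAC (His) → AAC (Asn) — missense.
Codon 3: UUG (Leu) → UUU (Phe) — missense.
Codon 4: GCG (Ala) → GCC (Ala) — synonymous.
Codon 5: CGU (Arg) → CGG (Arg) — synonymous.
Codon 6: CGU (Arg) → CGA (Arg) — synonymous.
Synonymous: 3 of 6.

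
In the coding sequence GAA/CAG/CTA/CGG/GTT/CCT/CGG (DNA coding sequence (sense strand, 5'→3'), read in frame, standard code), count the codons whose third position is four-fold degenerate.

5

Codon 1 GAA (Glu): third position 2-fold.
Codon 2 CAG (Gln): third position 2-fold.
Codon 3 CTA (Leu): third position 4-fold.
Codon 4 CGG (Arg): third position 4-fold.
Codon 5 GTT (Val): third position 4-fold.
Codon 6 CCT (Pro): third position 4-fold.
Codon 7 CGG (Arg): third position 4-fold.
Four-fold degenerate third positions: 5.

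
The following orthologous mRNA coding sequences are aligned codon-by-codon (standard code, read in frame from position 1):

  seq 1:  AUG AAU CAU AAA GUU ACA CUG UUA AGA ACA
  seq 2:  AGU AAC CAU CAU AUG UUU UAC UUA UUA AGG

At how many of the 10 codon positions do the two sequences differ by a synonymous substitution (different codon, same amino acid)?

Codon 1: AUG Met / AGU Ser — nonsynonymous.
Codon 2: AAU Asn / AAC Asn — synonymous.
Codon 3: CAU His / CAU His — identical.
Codon 4: AAA Lys / CAU His — nonsynonymous.
Codon 5: GUU Val / AUG Met — nonsynonymous.
Codon 6: ACA Thr / UUU Phe — nonsynonymous.
Codon 7: CUG Leu / UAC Tyr — nonsynonymous.
Codon 8: UUA Leu / UUA Leu — identical.
Codon 9: AGA Arg / UUA Leu — nonsynonymous.
Codon 10: ACA Thr / AGG Arg — nonsynonymous.
Synonymous differences: 1.

1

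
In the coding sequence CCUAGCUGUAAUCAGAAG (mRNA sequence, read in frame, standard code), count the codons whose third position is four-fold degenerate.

1

Codon 1 CCU (Pro): third position 4-fold.
Codon 2 AGC (Ser): third position 2-fold.
Codon 3 UGU (Cys): third position 2-fold.
Codon 4 AAU (Asn): third position 2-fold.
Codon 5 CAG (Gln): third position 2-fold.
Codon 6 AAG (Lys): third position 2-fold.
Four-fold degenerate third positions: 1.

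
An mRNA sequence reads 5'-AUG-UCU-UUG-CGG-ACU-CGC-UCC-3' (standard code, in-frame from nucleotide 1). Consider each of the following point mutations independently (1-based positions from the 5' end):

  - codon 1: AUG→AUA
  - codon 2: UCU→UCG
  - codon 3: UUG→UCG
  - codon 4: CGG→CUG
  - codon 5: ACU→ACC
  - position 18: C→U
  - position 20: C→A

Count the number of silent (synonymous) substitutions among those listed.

3

Codon 1: AUG (Met) → AUA (Ile) — missense.
Codon 2: UCU (Ser) → UCG (Ser) — synonymous.
Codon 3: UUG (Leu) → UCG (Ser) — missense.
Codon 4: CGG (Arg) → CUG (Leu) — missense.
Codon 5: ACU (Thr) → ACC (Thr) — synonymous.
Codon 6: CGC (Arg) → CGU (Arg) — synonymous.
Codon 7: UCC (Ser) → UAC (Tyr) — missense.
Synonymous: 3 of 7.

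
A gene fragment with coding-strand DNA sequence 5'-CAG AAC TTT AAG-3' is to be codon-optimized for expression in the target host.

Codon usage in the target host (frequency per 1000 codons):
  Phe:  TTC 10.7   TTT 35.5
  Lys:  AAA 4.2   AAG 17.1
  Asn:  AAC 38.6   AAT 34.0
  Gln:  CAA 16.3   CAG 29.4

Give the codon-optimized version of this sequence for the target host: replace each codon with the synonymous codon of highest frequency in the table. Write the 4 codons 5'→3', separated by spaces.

CAG AAC TTT AAG

Codon 1 (Gln): best is CAG at 29.4.
Codon 2 (Asn): best is AAC at 38.6.
Codon 3 (Phe): best is TTT at 35.5.
Codon 4 (Lys): best is AAG at 17.1.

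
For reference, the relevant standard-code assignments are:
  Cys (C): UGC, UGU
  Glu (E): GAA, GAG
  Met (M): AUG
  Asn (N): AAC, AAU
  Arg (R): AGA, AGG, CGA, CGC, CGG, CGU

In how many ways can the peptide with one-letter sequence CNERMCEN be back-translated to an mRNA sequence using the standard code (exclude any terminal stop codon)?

384

Cys: 2 codons.
Asn: 2 codons.
Glu: 2 codons.
Arg: 6 codons.
Met: 1 codon.
Cys: 2 codons.
Glu: 2 codons.
Asn: 2 codons.
2 × 2 × 2 × 6 × 1 × 2 × 2 × 2 = 384.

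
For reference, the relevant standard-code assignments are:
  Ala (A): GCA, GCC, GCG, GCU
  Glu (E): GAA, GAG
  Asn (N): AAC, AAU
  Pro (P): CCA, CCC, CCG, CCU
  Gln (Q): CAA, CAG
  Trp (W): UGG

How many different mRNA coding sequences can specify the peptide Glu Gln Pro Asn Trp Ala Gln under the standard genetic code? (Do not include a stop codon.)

Glu: 2 codons.
Gln: 2 codons.
Pro: 4 codons.
Asn: 2 codons.
Trp: 1 codon.
Ala: 4 codons.
Gln: 2 codons.
2 × 2 × 4 × 2 × 1 × 4 × 2 = 256.

256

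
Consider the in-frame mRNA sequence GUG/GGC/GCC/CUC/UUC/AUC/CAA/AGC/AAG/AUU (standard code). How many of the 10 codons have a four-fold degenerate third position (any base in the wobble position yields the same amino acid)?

4

Codon 1 GUG (Val): third position 4-fold.
Codon 2 GGC (Gly): third position 4-fold.
Codon 3 GCC (Ala): third position 4-fold.
Codon 4 CUC (Leu): third position 4-fold.
Codon 5 UUC (Phe): third position 2-fold.
Codon 6 AUC (Ile): third position 3-fold.
Codon 7 CAA (Gln): third position 2-fold.
Codon 8 AGC (Ser): third position 2-fold.
Codon 9 AAG (Lys): third position 2-fold.
Codon 10 AUU (Ile): third position 3-fold.
Four-fold degenerate third positions: 4.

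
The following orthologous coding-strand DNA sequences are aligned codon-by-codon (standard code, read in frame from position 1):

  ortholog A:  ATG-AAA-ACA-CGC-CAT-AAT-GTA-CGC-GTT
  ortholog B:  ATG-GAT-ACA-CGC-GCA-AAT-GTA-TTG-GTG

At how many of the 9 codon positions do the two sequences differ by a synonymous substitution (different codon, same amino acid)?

1

Codon 1: ATG Met / ATG Met — identical.
Codon 2: AAA Lys / GAT Asp — nonsynonymous.
Codon 3: ACA Thr / ACA Thr — identical.
Codon 4: CGC Arg / CGC Arg — identical.
Codon 5: CAT His / GCA Ala — nonsynonymous.
Codon 6: AAT Asn / AAT Asn — identical.
Codon 7: GTA Val / GTA Val — identical.
Codon 8: CGC Arg / TTG Leu — nonsynonymous.
Codon 9: GTT Val / GTG Val — synonymous.
Synonymous differences: 1.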